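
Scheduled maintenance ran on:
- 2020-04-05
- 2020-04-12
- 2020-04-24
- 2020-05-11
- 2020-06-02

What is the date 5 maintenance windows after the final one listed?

2020-12-04

Intervals are 7, 12, 17, 22 days — an arithmetic progression with common difference 5.
Next gap: 27 days. 2020-06-02 + 27 days = 2020-06-29.
Next gap: 32 days. 2020-06-29 + 32 days = 2020-07-31.
Next gap: 37 days. 2020-07-31 + 37 days = 2020-09-06.
Next gap: 42 days. 2020-09-06 + 42 days = 2020-10-18.
Next gap: 47 days. 2020-10-18 + 47 days = 2020-12-04.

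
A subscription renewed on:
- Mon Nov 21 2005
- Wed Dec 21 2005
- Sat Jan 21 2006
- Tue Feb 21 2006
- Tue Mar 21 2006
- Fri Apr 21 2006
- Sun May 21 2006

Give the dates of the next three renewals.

Each date is the 21st; the gaps (30, 31, 31, 28, 31, 30) track the month lengths.
The rule is the 21st of each month.
Next: June 2006 → Wed Jun 21 2006.
July 2006: Fri Jul 21 2006.
August 2006: Mon Aug 21 2006.

Wed Jun 21 2006, Fri Jul 21 2006, Mon Aug 21 2006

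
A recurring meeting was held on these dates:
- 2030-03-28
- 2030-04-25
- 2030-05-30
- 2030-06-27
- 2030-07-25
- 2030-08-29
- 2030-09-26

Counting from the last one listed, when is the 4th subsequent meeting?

2031-01-30

All Thursdays; the gaps (28, 35, 28, 28, 35, 28) vary with month length.
This is the last Thursday of each month.
October 2030 ends with Thursday 2030-10-31.
November 2030 ends with Thursday 2030-11-28.
December 2030 ends with Thursday 2030-12-26.
Last Thursday of January 2031: 2031-01-30.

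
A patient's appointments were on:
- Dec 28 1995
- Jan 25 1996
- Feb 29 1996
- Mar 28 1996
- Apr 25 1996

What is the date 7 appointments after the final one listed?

These are Thursdays with 28, 35, 28, 28-day gaps.
Each is the final Thursday of its month — Feb 29 1996 is past the 28th, so '4th Thursday' doesn't fit.
May 1996 ends with Thursday May 30 1996.
June 1996 ends with Thursday Jun 27 1996.
Last Thursday of July 1996: Jul 25 1996.
Last Thursday of August 1996: Aug 29 1996.
Last Thursday of September 1996: Sep 26 1996.
October 1996 ends with Thursday Oct 31 1996.
November 1996 ends with Thursday Nov 28 1996.

Nov 28 1996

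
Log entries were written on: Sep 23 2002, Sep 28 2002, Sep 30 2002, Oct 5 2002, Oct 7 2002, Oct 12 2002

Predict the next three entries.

Oct 14 2002, Oct 19 2002, Oct 21 2002

Every event lands on a Monday or Saturday (gaps cycle 5, 2, 5, 2, 5).
So the schedule is: every Monday and Saturday.
Next Monday: Oct 14 2002.
Next Saturday: Oct 19 2002.
Next Monday: Oct 21 2002.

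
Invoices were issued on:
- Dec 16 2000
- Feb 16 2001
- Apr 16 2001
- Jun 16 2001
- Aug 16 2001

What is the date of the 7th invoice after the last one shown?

Oct 16 2002

The day-of-month is always 16 (62, 59, 61, 61 days between events).
So this recurs on the 16th of every 2 months.
Next: October 2001 → Oct 16 2001.
December 2001: Dec 16 2001.
February 2002: Feb 16 2002.
April 2002: Apr 16 2002.
June 2002: Jun 16 2002.
Next: August 2002 → Aug 16 2002.
October 2002: Oct 16 2002.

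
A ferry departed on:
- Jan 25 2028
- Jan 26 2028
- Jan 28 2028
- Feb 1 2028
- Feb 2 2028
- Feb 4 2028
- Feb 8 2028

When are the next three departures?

Feb 9 2028, Feb 11 2028, Feb 15 2028

Every event lands on a Tuesday or Wednesday or Friday (gaps cycle 1, 2, 4, 1, 2, 4).
So the schedule is: every Tuesday, Wednesday and Friday.
Next Wednesday: Feb 9 2028.
The following Friday is Feb 11 2028.
The following Tuesday is Feb 15 2028.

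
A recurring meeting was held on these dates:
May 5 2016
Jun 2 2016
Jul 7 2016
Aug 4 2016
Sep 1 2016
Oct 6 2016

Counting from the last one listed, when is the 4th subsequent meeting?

These are Thursdays at 28- or 35-day spacing (28, 35, 28, 28, 35).
The pattern: 1st Thursday of the month.
1st Thursday of November 2016: Nov 3 2016.
December 2016 — 1st Thursday is Dec 1 2016.
January 2017 — 1st Thursday is Jan 5 2017.
February 2017 — 1st Thursday is Feb 2 2017.

Feb 2 2017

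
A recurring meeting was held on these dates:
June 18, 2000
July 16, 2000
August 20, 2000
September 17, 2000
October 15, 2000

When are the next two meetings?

November 19, 2000; December 17, 2000

All dates are Sundays, 28, 35, 28, 28 days apart.
Specifically, the 3rd Sunday of each month.
3rd Sunday of November 2000: November 19, 2000.
December 2000 — 3rd Sunday is December 17, 2000.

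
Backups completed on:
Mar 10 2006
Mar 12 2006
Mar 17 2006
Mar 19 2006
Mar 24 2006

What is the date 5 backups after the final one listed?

Apr 9 2006

Gaps: 2, 5, 2, 5 days — not constant, but cyclic with period 2.
The events fall on every Friday and Sunday.
The following Sunday is Mar 26 2006.
The following Friday is Mar 31 2006.
The following Sunday is Apr 2 2006.
The following Friday is Apr 7 2006.
The following Sunday is Apr 9 2006.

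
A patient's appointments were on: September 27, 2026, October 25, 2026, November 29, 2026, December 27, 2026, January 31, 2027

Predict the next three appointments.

Every date is a Sunday; gaps 28, 35, 28, 35 days.
Each is the last Sunday of its month (at least one falls on the 29th or later, ruling out '4th Sunday').
Last Sunday of February 2027: February 28, 2027.
Last Sunday of March 2027: March 28, 2027.
April 2027 ends with Sunday April 25, 2027.

February 28, 2027; March 28, 2027; April 25, 2027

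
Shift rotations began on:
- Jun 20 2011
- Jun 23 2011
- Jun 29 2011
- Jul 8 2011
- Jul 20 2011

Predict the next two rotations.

Aug 4 2011, Aug 22 2011

The spacing grows by 3 each time: 3, 6, 9, 12 days.
Next gap: 15 days. Jul 20 2011 + 15 days = Aug 4 2011.
Next gap: 18 days. Aug 4 2011 + 18 days = Aug 22 2011.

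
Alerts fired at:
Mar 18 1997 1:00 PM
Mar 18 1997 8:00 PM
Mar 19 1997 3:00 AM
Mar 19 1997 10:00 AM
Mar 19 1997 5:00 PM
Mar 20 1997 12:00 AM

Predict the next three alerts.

Spacing: 7, 7, 7, 7, 7 h — constant 7 h.
Mar 20 1997 12:00 AM + 7 h = Mar 20 1997 7:00 AM.
Mar 20 1997 7:00 AM + 7 h = Mar 20 1997 2:00 PM.
Mar 20 1997 2:00 PM + 7 h = Mar 20 1997 9:00 PM.

Mar 20 1997 7:00 AM, Mar 20 1997 2:00 PM, Mar 20 1997 9:00 PM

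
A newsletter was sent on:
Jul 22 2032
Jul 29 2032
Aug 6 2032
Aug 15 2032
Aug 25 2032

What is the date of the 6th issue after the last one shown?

The spacing grows by 1 each time: 7, 8, 9, 10 days.
Next gap: 11 days. Aug 25 2032 + 11 days = Sep 5 2032.
Next gap: 12 days. Sep 5 2032 + 12 days = Sep 17 2032.
Next gap: 13 days. Sep 17 2032 + 13 days = Sep 30 2032.
Next gap: 14 days. Sep 30 2032 + 14 days = Oct 14 2032.
Next gap: 15 days. Oct 14 2032 + 15 days = Oct 29 2032.
Next gap: 16 days. Oct 29 2032 + 16 days = Nov 14 2032.

Nov 14 2032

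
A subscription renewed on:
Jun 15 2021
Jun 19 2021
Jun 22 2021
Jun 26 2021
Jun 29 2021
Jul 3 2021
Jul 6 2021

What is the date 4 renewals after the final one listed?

Gaps: 4, 3, 4, 3, 4, 3 days — not constant, but cyclic with period 2.
The events fall on every Tuesday and Saturday.
Next Saturday: Jul 10 2021.
The following Tuesday is Jul 13 2021.
The following Saturday is Jul 17 2021.
The following Tuesday is Jul 20 2021.

Jul 20 2021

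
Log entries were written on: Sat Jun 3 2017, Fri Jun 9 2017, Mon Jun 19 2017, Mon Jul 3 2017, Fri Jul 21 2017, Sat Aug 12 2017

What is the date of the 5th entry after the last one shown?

Intervals are 6, 10, 14, 18, 22 days — an arithmetic progression with common difference 4.
Next gap: 26 days. Sat Aug 12 2017 + 26 days = Thu Sep 7 2017.
Next gap: 30 days. Thu Sep 7 2017 + 30 days = Sat Oct 7 2017.
Next gap: 34 days. Sat Oct 7 2017 + 34 days = Fri Nov 10 2017.
Next gap: 38 days. Fri Nov 10 2017 + 38 days = Mon Dec 18 2017.
Next gap: 42 days. Mon Dec 18 2017 + 42 days = Mon Jan 29 2018.

Mon Jan 29 2018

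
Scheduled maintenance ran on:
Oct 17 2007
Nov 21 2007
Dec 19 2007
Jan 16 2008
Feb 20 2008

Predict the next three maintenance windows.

Gaps: 35, 28, 28, 35 days — a mix of 28 and 35. Every date is a Wednesday.
Each is the 3rd Wednesday of its month.
March 2008 — 3rd Wednesday is Mar 19 2008.
3rd Wednesday of April 2008: Apr 16 2008.
3rd Wednesday of May 2008: May 21 2008.

Mar 19 2008, Apr 16 2008, May 21 2008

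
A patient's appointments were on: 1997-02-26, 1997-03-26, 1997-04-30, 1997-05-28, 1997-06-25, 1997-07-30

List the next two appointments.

All Wednesdays; the gaps (28, 35, 28, 28, 35) vary with month length.
This is the last Wednesday of each month.
August 1997 ends with Wednesday 1997-08-27.
Last Wednesday of September 1997: 1997-09-24.

1997-08-27, 1997-09-24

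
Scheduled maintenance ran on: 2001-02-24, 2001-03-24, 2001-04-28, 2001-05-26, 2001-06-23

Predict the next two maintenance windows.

2001-07-28, 2001-08-25

These are Saturdays at 28- or 35-day spacing (28, 35, 28, 28).
The pattern: 4th Saturday of the month.
July 2001 — 4th Saturday is 2001-07-28.
August 2001 — 4th Saturday is 2001-08-25.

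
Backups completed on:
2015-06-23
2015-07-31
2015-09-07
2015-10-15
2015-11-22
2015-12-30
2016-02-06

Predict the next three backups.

2016-03-15, 2016-04-22, 2016-05-30

Every event comes 38 days after the last (38, 38, 38, 38, 38, 38).
2016-02-06 + 38 days = 2016-03-15.
2016-03-15 + 38 days = 2016-04-22.
2016-04-22 + 38 days = 2016-05-30.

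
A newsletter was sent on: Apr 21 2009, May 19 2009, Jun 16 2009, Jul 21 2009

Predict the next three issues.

Aug 18 2009, Sep 15 2009, Oct 20 2009

These are Tuesdays at 28- or 35-day spacing (28, 28, 35).
The pattern: 3rd Tuesday of the month.
August 2009 — 3rd Tuesday is Aug 18 2009.
September 2009 — 3rd Tuesday is Sep 15 2009.
3rd Tuesday of October 2009: Oct 20 2009.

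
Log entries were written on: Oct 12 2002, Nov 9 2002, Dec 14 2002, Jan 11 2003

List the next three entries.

Feb 8 2003, Mar 8 2003, Apr 12 2003

These are Saturdays at 28- or 35-day spacing (28, 35, 28).
The pattern: 2nd Saturday of the month.
2nd Saturday of February 2003: Feb 8 2003.
2nd Saturday of March 2003: Mar 8 2003.
2nd Saturday of April 2003: Apr 12 2003.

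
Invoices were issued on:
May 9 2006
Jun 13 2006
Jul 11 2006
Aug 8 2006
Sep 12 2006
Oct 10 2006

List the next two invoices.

All dates are Tuesdays, 35, 28, 28, 35, 28 days apart.
Specifically, the 2nd Tuesday of each month.
2nd Tuesday of November 2006: Nov 14 2006.
2nd Tuesday of December 2006: Dec 12 2006.

Nov 14 2006, Dec 12 2006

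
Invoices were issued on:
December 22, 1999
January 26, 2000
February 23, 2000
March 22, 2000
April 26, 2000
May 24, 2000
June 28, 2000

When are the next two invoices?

July 26, 2000; August 23, 2000

All dates are Wednesdays, 35, 28, 28, 35, 28, 35 days apart.
Specifically, the 4th Wednesday of each month.
July 2000 — 4th Wednesday is July 26, 2000.
4th Wednesday of August 2000: August 23, 2000.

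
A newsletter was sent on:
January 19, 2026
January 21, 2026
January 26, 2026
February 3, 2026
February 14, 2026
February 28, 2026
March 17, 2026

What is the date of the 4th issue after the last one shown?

June 23, 2026

Gaps: 2, 5, 8, 11, 14, 17 days — each gap is 3 larger than the previous one.
Next gap: 20 days. March 17, 2026 + 20 days = April 6, 2026.
Next gap: 23 days. April 6, 2026 + 23 days = April 29, 2026.
Next gap: 26 days. April 29, 2026 + 26 days = May 25, 2026.
Next gap: 29 days. May 25, 2026 + 29 days = June 23, 2026.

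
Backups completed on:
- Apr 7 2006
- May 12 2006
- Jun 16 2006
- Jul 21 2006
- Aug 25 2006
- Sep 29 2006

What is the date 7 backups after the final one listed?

Jun 1 2007

The spacing is 35, 35, 35, 35, 35 days — always 35 days.
Sep 29 2006 + 35 days = Nov 3 2006.
Nov 3 2006 + 35 days = Dec 8 2006.
Dec 8 2006 + 35 days = Jan 12 2007.
Jan 12 2007 + 35 days = Feb 16 2007.
Feb 16 2007 + 35 days = Mar 23 2007.
Mar 23 2007 + 35 days = Apr 27 2007.
Apr 27 2007 + 35 days = Jun 1 2007.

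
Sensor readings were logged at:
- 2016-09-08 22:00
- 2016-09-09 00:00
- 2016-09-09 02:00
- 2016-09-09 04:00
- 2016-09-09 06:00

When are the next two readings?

2016-09-09 08:00, 2016-09-09 10:00

Gaps: 2, 2, 2, 2 hours — each event is 2 hours after the previous one.
2016-09-09 06:00 + 2 h = 2016-09-09 08:00.
2016-09-09 08:00 + 2 h = 2016-09-09 10:00.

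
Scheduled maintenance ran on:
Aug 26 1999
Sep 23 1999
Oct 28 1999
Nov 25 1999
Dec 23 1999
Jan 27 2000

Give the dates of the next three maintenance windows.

Feb 24 2000, Mar 23 2000, Apr 27 2000

Gaps: 28, 35, 28, 28, 35 days — a mix of 28 and 35. Every date is a Thursday.
Each is the 4th Thursday of its month.
4th Thursday of February 2000: Feb 24 2000.
4th Thursday of March 2000: Mar 23 2000.
4th Thursday of April 2000: Apr 27 2000.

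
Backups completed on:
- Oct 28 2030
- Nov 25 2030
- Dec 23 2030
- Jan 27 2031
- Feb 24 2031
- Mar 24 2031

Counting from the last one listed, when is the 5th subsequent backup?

Gaps: 28, 28, 35, 28, 28 days — a mix of 28 and 35. Every date is a Monday.
Each is the 4th Monday of its month.
4th Monday of April 2031: Apr 28 2031.
May 2031 — 4th Monday is May 26 2031.
June 2031 — 4th Monday is Jun 23 2031.
July 2031 — 4th Monday is Jul 28 2031.
4th Monday of August 2031: Aug 25 2031.

Aug 25 2031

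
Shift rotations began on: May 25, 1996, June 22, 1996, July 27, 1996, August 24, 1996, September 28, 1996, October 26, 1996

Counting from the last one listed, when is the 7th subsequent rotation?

These are Saturdays at 28- or 35-day spacing (28, 35, 28, 35, 28).
The pattern: 4th Saturday of the month.
November 1996 — 4th Saturday is November 23, 1996.
December 1996 — 4th Saturday is December 28, 1996.
January 1997 — 4th Saturday is January 25, 1997.
4th Saturday of February 1997: February 22, 1997.
4th Saturday of March 1997: March 22, 1997.
4th Saturday of April 1997: April 26, 1997.
4th Saturday of May 1997: May 24, 1997.

May 24, 1997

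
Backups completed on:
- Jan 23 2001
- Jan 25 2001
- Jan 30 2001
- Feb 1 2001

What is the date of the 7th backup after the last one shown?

Feb 27 2001

Gaps: 2, 5, 2 days — not constant, but cyclic with period 2.
The events fall on every Tuesday and Thursday.
Next Tuesday: Feb 6 2001.
The following Thursday is Feb 8 2001.
Next Tuesday: Feb 13 2001.
The following Thursday is Feb 15 2001.
Next Tuesday: Feb 20 2001.
Next Thursday: Feb 22 2001.
Next Tuesday: Feb 27 2001.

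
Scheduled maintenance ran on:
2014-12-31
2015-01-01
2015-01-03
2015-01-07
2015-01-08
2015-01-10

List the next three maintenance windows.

Gaps: 1, 2, 4, 1, 2 days — not constant, but cyclic with period 3.
The events fall on every Wednesday, Thursday and Saturday.
The following Wednesday is 2015-01-14.
Next Thursday: 2015-01-15.
Next Saturday: 2015-01-17.

2015-01-14, 2015-01-15, 2015-01-17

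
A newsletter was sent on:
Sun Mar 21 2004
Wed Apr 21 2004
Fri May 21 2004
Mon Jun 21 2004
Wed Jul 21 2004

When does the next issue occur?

The day-of-month is always 21 (31, 30, 31, 30 days between events).
So this recurs on the 21st of each month.
Next: August 2004 → Sat Aug 21 2004.

Sat Aug 21 2004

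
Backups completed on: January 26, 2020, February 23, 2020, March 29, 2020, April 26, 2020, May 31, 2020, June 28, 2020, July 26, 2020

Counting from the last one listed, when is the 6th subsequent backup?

January 31, 2021

These are Sundays with 28, 35, 28, 35, 28, 28-day gaps.
Each is the final Sunday of its month — March 29, 2020 is past the 28th, so '4th Sunday' doesn't fit.
August 2020 ends with Sunday August 30, 2020.
Last Sunday of September 2020: September 27, 2020.
Last Sunday of October 2020: October 25, 2020.
Last Sunday of November 2020: November 29, 2020.
December 2020 ends with Sunday December 27, 2020.
Last Sunday of January 2021: January 31, 2021.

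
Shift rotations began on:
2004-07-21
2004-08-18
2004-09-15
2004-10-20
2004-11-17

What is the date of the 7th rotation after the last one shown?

These are Wednesdays at 28- or 35-day spacing (28, 28, 35, 28).
The pattern: 3rd Wednesday of the month.
December 2004 — 3rd Wednesday is 2004-12-15.
3rd Wednesday of January 2005: 2005-01-19.
3rd Wednesday of February 2005: 2005-02-16.
March 2005 — 3rd Wednesday is 2005-03-16.
3rd Wednesday of April 2005: 2005-04-20.
May 2005 — 3rd Wednesday is 2005-05-18.
3rd Wednesday of June 2005: 2005-06-15.

2005-06-15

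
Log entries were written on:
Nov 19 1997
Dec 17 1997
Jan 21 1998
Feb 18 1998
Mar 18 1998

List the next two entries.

These are Wednesdays at 28- or 35-day spacing (28, 35, 28, 28).
The pattern: 3rd Wednesday of the month.
3rd Wednesday of April 1998: Apr 15 1998.
May 1998 — 3rd Wednesday is May 20 1998.

Apr 15 1998, May 20 1998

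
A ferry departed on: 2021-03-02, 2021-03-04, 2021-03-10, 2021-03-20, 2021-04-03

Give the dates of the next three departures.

2021-04-21, 2021-05-13, 2021-06-08

The spacing grows by 4 each time: 2, 6, 10, 14 days.
Next gap: 18 days. 2021-04-03 + 18 days = 2021-04-21.
Next gap: 22 days. 2021-04-21 + 22 days = 2021-05-13.
Next gap: 26 days. 2021-05-13 + 26 days = 2021-06-08.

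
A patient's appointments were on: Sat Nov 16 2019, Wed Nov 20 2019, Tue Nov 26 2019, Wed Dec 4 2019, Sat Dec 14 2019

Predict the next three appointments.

The spacing grows by 2 each time: 4, 6, 8, 10 days.
Next gap: 12 days. Sat Dec 14 2019 + 12 days = Thu Dec 26 2019.
Next gap: 14 days. Thu Dec 26 2019 + 14 days = Thu Jan 9 2020.
Next gap: 16 days. Thu Jan 9 2020 + 16 days = Sat Jan 25 2020.

Thu Dec 26 2019, Thu Jan 9 2020, Sat Jan 25 2020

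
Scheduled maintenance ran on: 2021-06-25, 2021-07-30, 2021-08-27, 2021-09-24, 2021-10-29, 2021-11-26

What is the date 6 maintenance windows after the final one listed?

2022-05-27

Every date is a Friday; gaps 35, 28, 28, 35, 28 days.
Each is the last Friday of its month (at least one falls on the 29th or later, ruling out '4th Friday').
Last Friday of December 2021: 2021-12-31.
January 2022 ends with Friday 2022-01-28.
Last Friday of February 2022: 2022-02-25.
March 2022 ends with Friday 2022-03-25.
April 2022 ends with Friday 2022-04-29.
Last Friday of May 2022: 2022-05-27.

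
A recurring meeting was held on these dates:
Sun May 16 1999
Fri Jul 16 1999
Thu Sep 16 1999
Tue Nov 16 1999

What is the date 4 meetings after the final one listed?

Sun Jul 16 2000

Gaps: 61, 62, 61 days — not constant. Every event is on the 16th of the month.
Pattern: the 16th of every 2 months.
Next: January 2000 → Sun Jan 16 2000.
March 2000: Thu Mar 16 2000.
May 2000: Tue May 16 2000.
Next: July 2000 → Sun Jul 16 2000.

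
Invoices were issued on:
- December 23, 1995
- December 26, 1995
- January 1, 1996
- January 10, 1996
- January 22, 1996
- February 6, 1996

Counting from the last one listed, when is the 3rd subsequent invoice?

Gaps: 3, 6, 9, 12, 15 days — each gap is 3 larger than the previous one.
Next gap: 18 days. February 6, 1996 + 18 days = February 24, 1996.
Next gap: 21 days. February 24, 1996 + 21 days = March 16, 1996.
Next gap: 24 days. March 16, 1996 + 24 days = April 9, 1996.

April 9, 1996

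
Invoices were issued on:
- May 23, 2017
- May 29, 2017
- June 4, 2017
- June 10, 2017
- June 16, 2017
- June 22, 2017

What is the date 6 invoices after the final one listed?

July 28, 2017

Gaps between consecutive events: 6, 6, 6, 6, 6 days — a constant 6-day interval.
June 22, 2017 + 6 days = June 28, 2017.
June 28, 2017 + 6 days = July 4, 2017.
July 4, 2017 + 6 days = July 10, 2017.
July 10, 2017 + 6 days = July 16, 2017.
July 16, 2017 + 6 days = July 22, 2017.
July 22, 2017 + 6 days = July 28, 2017.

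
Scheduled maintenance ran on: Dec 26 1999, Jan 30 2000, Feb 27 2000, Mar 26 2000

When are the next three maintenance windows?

These are Sundays with 35, 28, 28-day gaps.
Each is the final Sunday of its month — Jan 30 2000 is past the 28th, so '4th Sunday' doesn't fit.
April 2000 ends with Sunday Apr 30 2000.
Last Sunday of May 2000: May 28 2000.
Last Sunday of June 2000: Jun 25 2000.

Apr 30 2000, May 28 2000, Jun 25 2000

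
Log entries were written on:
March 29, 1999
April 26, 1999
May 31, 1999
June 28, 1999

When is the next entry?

July 26, 1999

These are Mondays with 28, 35, 28-day gaps.
Each is the final Monday of its month — March 29, 1999 is past the 28th, so '4th Monday' doesn't fit.
July 1999 ends with Monday July 26, 1999.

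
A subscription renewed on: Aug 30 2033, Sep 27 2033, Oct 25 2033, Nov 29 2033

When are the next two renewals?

Dec 27 2033, Jan 31 2034

These are Tuesdays with 28, 28, 35-day gaps.
Each is the final Tuesday of its month — Aug 30 2033 is past the 28th, so '4th Tuesday' doesn't fit.
Last Tuesday of December 2033: Dec 27 2033.
January 2034 ends with Tuesday Jan 31 2034.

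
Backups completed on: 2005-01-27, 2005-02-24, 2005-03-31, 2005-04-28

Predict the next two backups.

2005-05-26, 2005-06-30

All Thursdays; the gaps (28, 35, 28) vary with month length.
This is the last Thursday of each month.
Last Thursday of May 2005: 2005-05-26.
June 2005 ends with Thursday 2005-06-30.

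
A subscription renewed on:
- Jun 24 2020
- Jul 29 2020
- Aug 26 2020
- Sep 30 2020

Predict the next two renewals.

Oct 28 2020, Nov 25 2020

These are Wednesdays with 35, 28, 35-day gaps.
Each is the final Wednesday of its month — Jul 29 2020 is past the 28th, so '4th Wednesday' doesn't fit.
October 2020 ends with Wednesday Oct 28 2020.
Last Wednesday of November 2020: Nov 25 2020.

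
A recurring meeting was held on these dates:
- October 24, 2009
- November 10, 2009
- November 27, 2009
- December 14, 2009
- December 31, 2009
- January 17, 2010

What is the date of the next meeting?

Every event comes 17 days after the last (17, 17, 17, 17, 17).
January 17, 2010 + 17 days = February 3, 2010.

February 3, 2010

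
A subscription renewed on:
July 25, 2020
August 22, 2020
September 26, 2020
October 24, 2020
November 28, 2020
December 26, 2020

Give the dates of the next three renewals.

Gaps: 28, 35, 28, 35, 28 days — a mix of 28 and 35. Every date is a Saturday.
Each is the 4th Saturday of its month.
4th Saturday of January 2021: January 23, 2021.
February 2021 — 4th Saturday is February 27, 2021.
March 2021 — 4th Saturday is March 27, 2021.

January 23, 2021; February 27, 2021; March 27, 2021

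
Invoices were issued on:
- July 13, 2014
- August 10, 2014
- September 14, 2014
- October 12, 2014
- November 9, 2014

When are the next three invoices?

December 14, 2014; January 11, 2015; February 8, 2015

These are Sundays at 28- or 35-day spacing (28, 35, 28, 28).
The pattern: 2nd Sunday of the month.
December 2014 — 2nd Sunday is December 14, 2014.
January 2015 — 2nd Sunday is January 11, 2015.
February 2015 — 2nd Sunday is February 8, 2015.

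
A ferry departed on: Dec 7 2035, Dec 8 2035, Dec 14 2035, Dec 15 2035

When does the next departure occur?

Dec 21 2035

The gap pattern 1, 6, 1 repeats every 2 events.
These are the Fridays and Saturdays of each week.
Next Friday: Dec 21 2035.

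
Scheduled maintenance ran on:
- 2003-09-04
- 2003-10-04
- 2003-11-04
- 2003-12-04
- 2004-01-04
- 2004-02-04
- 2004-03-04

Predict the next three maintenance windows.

2004-04-04, 2004-05-04, 2004-06-04

Each date is the 4th; the gaps (30, 31, 30, 31, 31, 29) track the month lengths.
The rule is the 4th of each month.
April 2004: 2004-04-04.
May 2004: 2004-05-04.
Next: June 2004 → 2004-06-04.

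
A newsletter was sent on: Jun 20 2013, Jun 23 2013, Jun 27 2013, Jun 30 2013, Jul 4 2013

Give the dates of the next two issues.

Jul 7 2013, Jul 11 2013

The gap pattern 3, 4, 3, 4 repeats every 2 events.
These are the Thursdays and Sundays of each week.
Next Sunday: Jul 7 2013.
The following Thursday is Jul 11 2013.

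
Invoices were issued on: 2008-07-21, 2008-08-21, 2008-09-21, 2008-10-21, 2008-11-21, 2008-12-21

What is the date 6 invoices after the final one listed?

Each date is the 21st; the gaps (31, 31, 30, 31, 30) track the month lengths.
The rule is the 21st of each month.
January 2009: 2009-01-21.
Next: February 2009 → 2009-02-21.
March 2009: 2009-03-21.
April 2009: 2009-04-21.
Next: May 2009 → 2009-05-21.
June 2009: 2009-06-21.

2009-06-21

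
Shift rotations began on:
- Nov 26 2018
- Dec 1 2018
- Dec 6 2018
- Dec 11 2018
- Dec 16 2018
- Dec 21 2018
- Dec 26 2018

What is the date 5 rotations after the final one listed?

Gaps between consecutive events: 5, 5, 5, 5, 5, 5 days — a constant 5-day interval.
Dec 26 2018 + 5 days = Dec 31 2018.
Dec 31 2018 + 5 days = Jan 5 2019.
Jan 5 2019 + 5 days = Jan 10 2019.
Jan 10 2019 + 5 days = Jan 15 2019.
Jan 15 2019 + 5 days = Jan 20 2019.

Jan 20 2019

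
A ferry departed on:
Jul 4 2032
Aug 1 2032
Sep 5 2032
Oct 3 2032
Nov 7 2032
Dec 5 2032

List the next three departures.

All dates are Sundays, 28, 35, 28, 35, 28 days apart.
Specifically, the 1st Sunday of each month.
January 2033 — 1st Sunday is Jan 2 2033.
1st Sunday of February 2033: Feb 6 2033.
March 2033 — 1st Sunday is Mar 6 2033.

Jan 2 2033, Feb 6 2033, Mar 6 2033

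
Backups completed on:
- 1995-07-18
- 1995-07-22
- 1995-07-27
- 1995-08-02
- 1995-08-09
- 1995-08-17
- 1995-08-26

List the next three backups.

Intervals are 4, 5, 6, 7, 8, 9 days — an arithmetic progression with common difference 1.
Next gap: 10 days. 1995-08-26 + 10 days = 1995-09-05.
Next gap: 11 days. 1995-09-05 + 11 days = 1995-09-16.
Next gap: 12 days. 1995-09-16 + 12 days = 1995-09-28.

1995-09-05, 1995-09-16, 1995-09-28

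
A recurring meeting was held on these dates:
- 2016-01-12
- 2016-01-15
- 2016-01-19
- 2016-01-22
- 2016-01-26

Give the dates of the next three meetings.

2016-01-29, 2016-02-02, 2016-02-05

The gap pattern 3, 4, 3, 4 repeats every 2 events.
These are the Tuesdays and Fridays of each week.
The following Friday is 2016-01-29.
The following Tuesday is 2016-02-02.
The following Friday is 2016-02-05.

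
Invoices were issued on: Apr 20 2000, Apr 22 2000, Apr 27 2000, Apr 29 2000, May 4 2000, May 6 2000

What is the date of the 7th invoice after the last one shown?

Gaps: 2, 5, 2, 5, 2 days — not constant, but cyclic with period 2.
The events fall on every Thursday and Saturday.
The following Thursday is May 11 2000.
Next Saturday: May 13 2000.
The following Thursday is May 18 2000.
The following Saturday is May 20 2000.
Next Thursday: May 25 2000.
The following Saturday is May 27 2000.
The following Thursday is Jun 1 2000.

Jun 1 2000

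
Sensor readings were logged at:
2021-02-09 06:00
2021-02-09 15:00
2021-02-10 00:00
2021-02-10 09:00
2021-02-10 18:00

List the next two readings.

Gaps: 9, 9, 9, 9 hours — each event is 9 hours after the previous one.
2021-02-10 18:00 + 9 h = 2021-02-11 03:00.
2021-02-11 03:00 + 9 h = 2021-02-11 12:00.

2021-02-11 03:00, 2021-02-11 12:00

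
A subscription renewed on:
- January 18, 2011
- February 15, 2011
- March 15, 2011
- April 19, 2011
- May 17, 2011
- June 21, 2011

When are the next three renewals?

All dates are Tuesdays, 28, 28, 35, 28, 35 days apart.
Specifically, the 3rd Tuesday of each month.
3rd Tuesday of July 2011: July 19, 2011.
3rd Tuesday of August 2011: August 16, 2011.
3rd Tuesday of September 2011: September 20, 2011.

July 19, 2011; August 16, 2011; September 20, 2011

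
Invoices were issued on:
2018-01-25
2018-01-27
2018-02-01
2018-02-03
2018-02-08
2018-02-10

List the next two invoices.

2018-02-15, 2018-02-17

Gaps: 2, 5, 2, 5, 2 days — not constant, but cyclic with period 2.
The events fall on every Thursday and Saturday.
Next Thursday: 2018-02-15.
The following Saturday is 2018-02-17.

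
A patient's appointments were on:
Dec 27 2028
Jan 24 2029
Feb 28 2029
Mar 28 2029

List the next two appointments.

Apr 25 2029, May 23 2029

These are Wednesdays at 28- or 35-day spacing (28, 35, 28).
The pattern: 4th Wednesday of the month.
April 2029 — 4th Wednesday is Apr 25 2029.
May 2029 — 4th Wednesday is May 23 2029.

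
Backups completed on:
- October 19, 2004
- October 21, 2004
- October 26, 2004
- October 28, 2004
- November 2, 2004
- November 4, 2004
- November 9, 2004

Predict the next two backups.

November 11, 2004; November 16, 2004

Every event lands on a Tuesday or Thursday (gaps cycle 2, 5, 2, 5, 2, 5).
So the schedule is: every Tuesday and Thursday.
Next Thursday: November 11, 2004.
The following Tuesday is November 16, 2004.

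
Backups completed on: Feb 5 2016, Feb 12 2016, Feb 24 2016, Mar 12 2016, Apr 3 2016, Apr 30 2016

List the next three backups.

Jun 1 2016, Jul 8 2016, Aug 19 2016

Gaps: 7, 12, 17, 22, 27 days — each gap is 5 larger than the previous one.
Next gap: 32 days. Apr 30 2016 + 32 days = Jun 1 2016.
Next gap: 37 days. Jun 1 2016 + 37 days = Jul 8 2016.
Next gap: 42 days. Jul 8 2016 + 42 days = Aug 19 2016.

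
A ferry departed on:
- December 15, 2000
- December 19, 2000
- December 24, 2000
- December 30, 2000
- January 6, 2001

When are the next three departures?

Gaps: 4, 5, 6, 7 days — each gap is 1 larger than the previous one.
Next gap: 8 days. January 6, 2001 + 8 days = January 14, 2001.
Next gap: 9 days. January 14, 2001 + 9 days = January 23, 2001.
Next gap: 10 days. January 23, 2001 + 10 days = February 2, 2001.

January 14, 2001; January 23, 2001; February 2, 2001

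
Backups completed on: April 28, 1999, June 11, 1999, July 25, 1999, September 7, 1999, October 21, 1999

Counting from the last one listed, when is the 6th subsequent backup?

July 11, 2000

The spacing is 44, 44, 44, 44 days — always 44 days.
October 21, 1999 + 44 days = December 4, 1999.
December 4, 1999 + 44 days = January 17, 2000.
January 17, 2000 + 44 days = March 1, 2000.
March 1, 2000 + 44 days = April 14, 2000.
April 14, 2000 + 44 days = May 28, 2000.
May 28, 2000 + 44 days = July 11, 2000.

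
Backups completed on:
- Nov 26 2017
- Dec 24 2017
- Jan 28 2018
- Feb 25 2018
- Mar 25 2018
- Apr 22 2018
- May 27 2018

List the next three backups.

These are Sundays at 28- or 35-day spacing (28, 35, 28, 28, 28, 35).
The pattern: 4th Sunday of the month.
June 2018 — 4th Sunday is Jun 24 2018.
July 2018 — 4th Sunday is Jul 22 2018.
4th Sunday of August 2018: Aug 26 2018.

Jun 24 2018, Jul 22 2018, Aug 26 2018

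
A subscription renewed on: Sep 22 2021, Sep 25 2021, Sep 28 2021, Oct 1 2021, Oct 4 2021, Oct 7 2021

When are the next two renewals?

Oct 10 2021, Oct 13 2021

Gaps between consecutive events: 3, 3, 3, 3, 3 days — a constant 3-day interval.
Oct 7 2021 + 3 days = Oct 10 2021.
Oct 10 2021 + 3 days = Oct 13 2021.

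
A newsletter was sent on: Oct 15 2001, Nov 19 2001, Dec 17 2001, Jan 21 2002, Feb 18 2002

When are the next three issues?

Mar 18 2002, Apr 15 2002, May 20 2002

All dates are Mondays, 35, 28, 35, 28 days apart.
Specifically, the 3rd Monday of each month.
3rd Monday of March 2002: Mar 18 2002.
3rd Monday of April 2002: Apr 15 2002.
May 2002 — 3rd Monday is May 20 2002.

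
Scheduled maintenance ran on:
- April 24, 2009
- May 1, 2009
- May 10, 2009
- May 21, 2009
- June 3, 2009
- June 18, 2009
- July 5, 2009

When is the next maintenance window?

July 24, 2009

Intervals are 7, 9, 11, 13, 15, 17 days — an arithmetic progression with common difference 2.
Next gap: 19 days. July 5, 2009 + 19 days = July 24, 2009.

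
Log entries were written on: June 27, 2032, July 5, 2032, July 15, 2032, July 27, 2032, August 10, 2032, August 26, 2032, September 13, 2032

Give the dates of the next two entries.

The spacing grows by 2 each time: 8, 10, 12, 14, 16, 18 days.
Next gap: 20 days. September 13, 2032 + 20 days = October 3, 2032.
Next gap: 22 days. October 3, 2032 + 22 days = October 25, 2032.

October 3, 2032; October 25, 2032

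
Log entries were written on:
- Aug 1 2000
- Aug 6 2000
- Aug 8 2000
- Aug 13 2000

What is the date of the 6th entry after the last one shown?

Sep 3 2000

Gaps: 5, 2, 5 days — not constant, but cyclic with period 2.
The events fall on every Tuesday and Sunday.
Next Tuesday: Aug 15 2000.
Next Sunday: Aug 20 2000.
The following Tuesday is Aug 22 2000.
The following Sunday is Aug 27 2000.
The following Tuesday is Aug 29 2000.
Next Sunday: Sep 3 2000.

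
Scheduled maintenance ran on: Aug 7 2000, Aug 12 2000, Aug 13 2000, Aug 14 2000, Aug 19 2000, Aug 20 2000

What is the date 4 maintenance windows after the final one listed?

Aug 28 2000

Every event lands on a Monday or Saturday or Sunday (gaps cycle 5, 1, 1, 5, 1).
So the schedule is: every Monday, Saturday and Sunday.
The following Monday is Aug 21 2000.
The following Saturday is Aug 26 2000.
The following Sunday is Aug 27 2000.
The following Monday is Aug 28 2000.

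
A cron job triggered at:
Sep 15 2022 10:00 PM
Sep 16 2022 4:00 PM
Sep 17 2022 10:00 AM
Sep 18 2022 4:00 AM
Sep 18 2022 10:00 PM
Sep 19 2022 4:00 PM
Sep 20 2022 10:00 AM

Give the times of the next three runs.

Sep 21 2022 4:00 AM, Sep 21 2022 10:00 PM, Sep 22 2022 4:00 PM

Spacing: 18, 18, 18, 18, 18, 18 h — constant 18 h.
Sep 20 2022 10:00 AM + 18 h = Sep 21 2022 4:00 AM.
Sep 21 2022 4:00 AM + 18 h = Sep 21 2022 10:00 PM.
Sep 21 2022 10:00 PM + 18 h = Sep 22 2022 4:00 PM.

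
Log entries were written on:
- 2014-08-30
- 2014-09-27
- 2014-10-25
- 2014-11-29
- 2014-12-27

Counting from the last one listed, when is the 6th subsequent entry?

2015-06-27

These are Saturdays with 28, 28, 35, 28-day gaps.
Each is the final Saturday of its month — 2014-08-30 is past the 28th, so '4th Saturday' doesn't fit.
January 2015 ends with Saturday 2015-01-31.
Last Saturday of February 2015: 2015-02-28.
Last Saturday of March 2015: 2015-03-28.
April 2015 ends with Saturday 2015-04-25.
May 2015 ends with Saturday 2015-05-30.
Last Saturday of June 2015: 2015-06-27.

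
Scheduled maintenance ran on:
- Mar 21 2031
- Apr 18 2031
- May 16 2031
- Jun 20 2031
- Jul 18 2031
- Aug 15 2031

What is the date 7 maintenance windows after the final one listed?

All dates are Fridays, 28, 28, 35, 28, 28 days apart.
Specifically, the 3rd Friday of each month.
3rd Friday of September 2031: Sep 19 2031.
October 2031 — 3rd Friday is Oct 17 2031.
November 2031 — 3rd Friday is Nov 21 2031.
December 2031 — 3rd Friday is Dec 19 2031.
January 2032 — 3rd Friday is Jan 16 2032.
February 2032 — 3rd Friday is Feb 20 2032.
3rd Friday of March 2032: Mar 19 2032.

Mar 19 2032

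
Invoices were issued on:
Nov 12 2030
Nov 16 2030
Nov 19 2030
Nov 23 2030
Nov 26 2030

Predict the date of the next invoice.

The gap pattern 4, 3, 4, 3 repeats every 2 events.
These are the Tuesdays and Saturdays of each week.
Next Saturday: Nov 30 2030.

Nov 30 2030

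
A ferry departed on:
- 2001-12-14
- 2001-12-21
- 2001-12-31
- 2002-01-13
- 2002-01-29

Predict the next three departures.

Gaps: 7, 10, 13, 16 days — each gap is 3 larger than the previous one.
Next gap: 19 days. 2002-01-29 + 19 days = 2002-02-17.
Next gap: 22 days. 2002-02-17 + 22 days = 2002-03-11.
Next gap: 25 days. 2002-03-11 + 25 days = 2002-04-05.

2002-02-17, 2002-03-11, 2002-04-05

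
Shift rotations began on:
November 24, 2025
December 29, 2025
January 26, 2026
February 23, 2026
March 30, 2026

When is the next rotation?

April 27, 2026

Every date is a Monday; gaps 35, 28, 28, 35 days.
Each is the last Monday of its month (at least one falls on the 29th or later, ruling out '4th Monday').
Last Monday of April 2026: April 27, 2026.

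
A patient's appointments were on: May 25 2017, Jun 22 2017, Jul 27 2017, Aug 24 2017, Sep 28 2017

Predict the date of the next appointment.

These are Thursdays at 28- or 35-day spacing (28, 35, 28, 35).
The pattern: 4th Thursday of the month.
4th Thursday of October 2017: Oct 26 2017.

Oct 26 2017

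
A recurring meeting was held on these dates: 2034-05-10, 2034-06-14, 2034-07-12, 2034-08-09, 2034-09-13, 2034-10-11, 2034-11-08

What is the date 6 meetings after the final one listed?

Gaps: 35, 28, 28, 35, 28, 28 days — a mix of 28 and 35. Every date is a Wednesday.
Each is the 2nd Wednesday of its month.
2nd Wednesday of December 2034: 2034-12-13.
January 2035 — 2nd Wednesday is 2035-01-10.
2nd Wednesday of February 2035: 2035-02-14.
March 2035 — 2nd Wednesday is 2035-03-14.
April 2035 — 2nd Wednesday is 2035-04-11.
May 2035 — 2nd Wednesday is 2035-05-09.

2035-05-09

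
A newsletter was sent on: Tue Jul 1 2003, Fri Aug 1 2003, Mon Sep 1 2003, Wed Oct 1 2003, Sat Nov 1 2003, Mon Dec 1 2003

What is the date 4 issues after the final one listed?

Thu Apr 1 2004

The day-of-month is always 1 (31, 31, 30, 31, 30 days between events).
So this recurs on the 1st of each month.
Next: January 2004 → Thu Jan 1 2004.
Next: February 2004 → Sun Feb 1 2004.
March 2004: Mon Mar 1 2004.
April 2004: Thu Apr 1 2004.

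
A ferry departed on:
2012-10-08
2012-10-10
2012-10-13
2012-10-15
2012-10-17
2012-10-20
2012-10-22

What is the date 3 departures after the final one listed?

2012-10-29

Every event lands on a Monday or Wednesday or Saturday (gaps cycle 2, 3, 2, 2, 3, 2).
So the schedule is: every Monday, Wednesday and Saturday.
Next Wednesday: 2012-10-24.
The following Saturday is 2012-10-27.
The following Monday is 2012-10-29.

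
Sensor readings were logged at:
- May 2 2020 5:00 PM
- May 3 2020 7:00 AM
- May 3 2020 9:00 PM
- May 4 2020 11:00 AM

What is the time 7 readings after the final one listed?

May 8 2020 1:00 PM

Gaps: 14, 14, 14 hours — each event is 14 hours after the previous one.
May 4 2020 11:00 AM + 14 h = May 5 2020 1:00 AM.
May 5 2020 1:00 AM + 14 h = May 5 2020 3:00 PM.
May 5 2020 3:00 PM + 14 h = May 6 2020 5:00 AM.
May 6 2020 5:00 AM + 14 h = May 6 2020 7:00 PM.
May 6 2020 7:00 PM + 14 h = May 7 2020 9:00 AM.
May 7 2020 9:00 AM + 14 h = May 7 2020 11:00 PM.
May 7 2020 11:00 PM + 14 h = May 8 2020 1:00 PM.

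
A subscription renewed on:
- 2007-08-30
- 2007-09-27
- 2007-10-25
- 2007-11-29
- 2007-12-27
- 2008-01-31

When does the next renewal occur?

These are Thursdays with 28, 28, 35, 28, 35-day gaps.
Each is the final Thursday of its month — 2007-08-30 is past the 28th, so '4th Thursday' doesn't fit.
February 2008 ends with Thursday 2008-02-28.

2008-02-28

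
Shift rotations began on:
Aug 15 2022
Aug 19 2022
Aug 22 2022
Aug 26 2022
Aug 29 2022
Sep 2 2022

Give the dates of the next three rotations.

Sep 5 2022, Sep 9 2022, Sep 12 2022

Every event lands on a Monday or Friday (gaps cycle 4, 3, 4, 3, 4).
So the schedule is: every Monday and Friday.
The following Monday is Sep 5 2022.
The following Friday is Sep 9 2022.
Next Monday: Sep 12 2022.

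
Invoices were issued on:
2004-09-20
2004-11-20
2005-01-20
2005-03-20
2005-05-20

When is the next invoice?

Gaps: 61, 61, 59, 61 days — not constant. Every event is on the 20th of the month.
Pattern: the 20th of every 2 months.
Next: July 2005 → 2005-07-20.

2005-07-20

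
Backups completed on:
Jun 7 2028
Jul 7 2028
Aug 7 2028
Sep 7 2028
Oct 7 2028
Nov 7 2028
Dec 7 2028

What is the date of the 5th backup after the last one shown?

May 7 2029

Gaps: 30, 31, 31, 30, 31, 30 days — not constant. Every event is on the 7th of the month.
Pattern: the 7th of each month.
January 2029: Jan 7 2029.
February 2029: Feb 7 2029.
Next: March 2029 → Mar 7 2029.
April 2029: Apr 7 2029.
May 2029: May 7 2029.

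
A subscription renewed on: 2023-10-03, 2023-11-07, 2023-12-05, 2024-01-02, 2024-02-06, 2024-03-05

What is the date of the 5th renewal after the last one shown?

2024-08-06

All dates are Tuesdays, 35, 28, 28, 35, 28 days apart.
Specifically, the 1st Tuesday of each month.
April 2024 — 1st Tuesday is 2024-04-02.
May 2024 — 1st Tuesday is 2024-05-07.
June 2024 — 1st Tuesday is 2024-06-04.
July 2024 — 1st Tuesday is 2024-07-02.
1st Tuesday of August 2024: 2024-08-06.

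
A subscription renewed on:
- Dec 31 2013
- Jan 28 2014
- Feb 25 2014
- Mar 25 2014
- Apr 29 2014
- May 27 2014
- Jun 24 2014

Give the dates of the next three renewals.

Every date is a Tuesday; gaps 28, 28, 28, 35, 28, 28 days.
Each is the last Tuesday of its month (at least one falls on the 29th or later, ruling out '4th Tuesday').
Last Tuesday of July 2014: Jul 29 2014.
Last Tuesday of August 2014: Aug 26 2014.
September 2014 ends with Tuesday Sep 30 2014.

Jul 29 2014, Aug 26 2014, Sep 30 2014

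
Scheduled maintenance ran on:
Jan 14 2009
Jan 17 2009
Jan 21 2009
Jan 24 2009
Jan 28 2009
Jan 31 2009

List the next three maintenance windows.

The gap pattern 3, 4, 3, 4, 3 repeats every 2 events.
These are the Wednesdays and Saturdays of each week.
Next Wednesday: Feb 4 2009.
The following Saturday is Feb 7 2009.
The following Wednesday is Feb 11 2009.

Feb 4 2009, Feb 7 2009, Feb 11 2009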